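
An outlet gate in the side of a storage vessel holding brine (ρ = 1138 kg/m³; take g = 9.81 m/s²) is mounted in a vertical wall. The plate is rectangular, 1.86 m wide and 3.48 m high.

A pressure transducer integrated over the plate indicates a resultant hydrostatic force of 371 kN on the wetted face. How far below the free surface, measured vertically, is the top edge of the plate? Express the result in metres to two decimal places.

d_top ≈ 3.39 m

γ = ρg = 1138 × 9.81 / 1000 = 11.16378 kN/m³.
A = 1.86 × 3.48 = 6.4728 m².
From F = γ·h_c·A, the centroid depth is h_c = 371/(11.16378 × 6.4728) = 5.13417 m.
The centroid lies 3.48/2 = 1.74 m below the top edge, so the top edge sits at h_top = 5.13417 − 1.74 = 3.39417 m below the surface.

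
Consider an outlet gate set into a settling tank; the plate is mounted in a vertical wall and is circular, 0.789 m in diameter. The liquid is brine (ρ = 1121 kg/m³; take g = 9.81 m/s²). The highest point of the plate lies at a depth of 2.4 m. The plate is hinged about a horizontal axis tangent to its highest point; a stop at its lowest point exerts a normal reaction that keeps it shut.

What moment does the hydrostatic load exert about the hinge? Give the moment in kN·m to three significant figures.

M ≈ 6.14 kN·m

γ = ρg = 1121 × 9.81 / 1000 = 10.99701 kN/m³.
The centroid is at the centre, 0.3945 m below the top of the plate, so the centroid depth is h_c = 2.4 + 0.3945 = 2.7945 m.
A = π(0.3945)² = 0.488927 m².
Resultant F = γ·h_c·A = 10.99701 × 2.7945 × 0.488927 = 15.0253 kN.
I_c = πr⁴/4 = π × 0.3945⁴/4 = 0.019023 m⁴.
Centre of pressure: y_p = y_c + I_c/(y_c·A) = 2.7945 + 0.019023/(2.7945 × 0.488927) = 2.7945 + 0.0139229 = 2.80842 m along the plane.
The resultant acts 0.3945 + 0.0139229 = 0.408423 m (along the plate) below the hinge at the top edge, so the moment about the hinge is M = F × 0.408423 = 15.0253 × 0.408423 = 6.13668 kN·m.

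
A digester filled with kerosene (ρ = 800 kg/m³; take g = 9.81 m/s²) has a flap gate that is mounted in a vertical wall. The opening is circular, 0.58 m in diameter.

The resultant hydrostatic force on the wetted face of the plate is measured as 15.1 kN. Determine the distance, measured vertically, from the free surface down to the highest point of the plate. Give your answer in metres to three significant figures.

d_top ≈ 6.99 m

γ = ρg = 800 × 9.81 / 1000 = 7.848 kN/m³.
A = π(0.29)² = 0.264208 m².
From F = γ·h_c·A, the centroid depth is h_c = 15.1/(7.848 × 0.264208) = 7.28236 m.
The centroid is at the centre, 0.29 m below the top of the plate, so the highest point sits at h_top = 7.28236 − 0.29 = 6.99236 m below the surface.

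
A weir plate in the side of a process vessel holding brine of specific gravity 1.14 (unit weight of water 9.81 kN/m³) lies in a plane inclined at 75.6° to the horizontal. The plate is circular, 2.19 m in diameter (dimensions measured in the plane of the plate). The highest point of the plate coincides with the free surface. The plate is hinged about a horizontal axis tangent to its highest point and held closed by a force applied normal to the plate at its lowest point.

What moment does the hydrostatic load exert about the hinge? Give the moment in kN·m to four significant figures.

M ≈ 61.15 kN·m

γ = 1.14 × 9.81 = 11.1834 kN/m³.
Let θ = 75.6° be the plate's angle to the horizontal; measure y along the incline from where the plane meets the free surface. Vertical depth h = y·sinθ with sinθ = 0.968583.
The centroid is at the centre, 1.095 m below the top of the plate, so y_c = 1.095 m and h_c = 1.095 × 0.968583 = 1.0606 m.
A = π(1.095)² = 3.76685 m².
Resultant F = γ·h_c·A = 11.1834 × 1.0606 × 3.76685 = 44.679 kN.
I_c = πr⁴/4 = π × 1.095⁴/4 = 1.12914 m⁴.
Centre of pressure: y_p = y_c + I_c/(y_c·A) = 1.095 + 1.12914/(1.095 × 3.76685) = 1.095 + 0.273751 = 1.36875 m along the plane.
The resultant acts 1.095 + 0.273751 = 1.36875 m (along the plate) below the hinge at the top edge, so the moment about the hinge is M = F × 1.36875 = 44.679 × 1.36875 = 61.1544 kN·m.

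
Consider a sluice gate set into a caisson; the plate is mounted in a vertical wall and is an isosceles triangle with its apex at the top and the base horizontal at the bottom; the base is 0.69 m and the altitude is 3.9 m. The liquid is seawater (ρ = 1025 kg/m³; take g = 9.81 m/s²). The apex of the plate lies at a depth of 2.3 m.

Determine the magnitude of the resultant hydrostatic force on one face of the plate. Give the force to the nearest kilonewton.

γ = ρg = 1025 × 9.81 / 1000 = 10.05525 kN/m³.
With the apex up, the centroid sits 2h/3 = 2 × 3.9/3 = 2.6 m below the apex, so the centroid depth is h_c = 2.3 + 2.6 = 4.9 m.
A = ½ × 0.69 × 3.9 = 1.3455 m².
Resultant F = γ·h_c·A = 10.05525 × 4.9 × 1.3455 = 66.2938 kN.

F ≈ 66 kN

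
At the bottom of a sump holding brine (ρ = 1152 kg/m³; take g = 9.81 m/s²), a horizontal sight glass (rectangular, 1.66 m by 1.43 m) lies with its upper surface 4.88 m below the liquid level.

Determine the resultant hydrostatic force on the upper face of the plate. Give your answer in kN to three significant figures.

F ≈ 131 kN

γ = ρg = 1152 × 9.81 / 1000 = 11.30112 kN/m³.
The plate is horizontal, so pressure is uniform at p = γ·h = 11.30112 × 4.88 = 55.1495 kN/m².
A = 1.66 × 1.43 = 2.3738 m².
F = p·A = 55.1495 × 2.3738 = 130.914 kN.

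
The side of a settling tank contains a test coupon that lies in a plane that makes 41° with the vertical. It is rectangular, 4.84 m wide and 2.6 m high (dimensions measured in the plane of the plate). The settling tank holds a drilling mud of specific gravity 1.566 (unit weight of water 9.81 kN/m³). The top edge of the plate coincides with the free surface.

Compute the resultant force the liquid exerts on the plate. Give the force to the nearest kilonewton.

F ≈ 190 kN

γ = 1.566 × 9.81 = 15.36246 kN/m³.
The plate makes 41° with the vertical, i.e. θ = 90° − 41° = 49° to the horizontal. Measuring y along the incline from the free-surface line, vertical depth h = y·sinθ with sinθ = 0.754710.
The centroid lies 2.6/2 = 1.3 m below the top edge, so y_c = 1.3 m and h_c = 1.3 × 0.754710 = 0.981123 m.
A = 4.84 × 2.6 = 12.584 m².
Resultant F = γ·h_c·A = 15.36246 × 0.981123 × 12.584 = 189.672 kN.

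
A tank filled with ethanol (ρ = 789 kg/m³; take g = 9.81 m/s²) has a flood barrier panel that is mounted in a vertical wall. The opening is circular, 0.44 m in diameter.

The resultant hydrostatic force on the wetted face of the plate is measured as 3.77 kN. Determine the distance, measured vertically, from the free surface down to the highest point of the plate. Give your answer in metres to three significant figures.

d_top ≈ 2.98 m

γ = ρg = 789 × 9.81 / 1000 = 7.74009 kN/m³.
A = π(0.22)² = 0.152053 m².
From F = γ·h_c·A, the centroid depth is h_c = 3.77/(7.74009 × 0.152053) = 3.20332 m.
The centroid is at the centre, 0.22 m below the top of the plate, so the highest point sits at h_top = 3.20332 − 0.22 = 2.98332 m below the surface.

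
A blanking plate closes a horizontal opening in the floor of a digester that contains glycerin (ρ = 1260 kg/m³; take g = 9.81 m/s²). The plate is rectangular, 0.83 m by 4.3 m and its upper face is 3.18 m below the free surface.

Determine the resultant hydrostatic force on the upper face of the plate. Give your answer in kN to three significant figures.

F ≈ 140 kN

γ = ρg = 1260 × 9.81 / 1000 = 12.3606 kN/m³.
The plate is horizontal, so pressure is uniform at p = γ·h = 12.3606 × 3.18 = 39.3067 kN/m².
A = 0.83 × 4.3 = 3.569 m².
F = p·A = 39.3067 × 3.569 = 140.286 kN.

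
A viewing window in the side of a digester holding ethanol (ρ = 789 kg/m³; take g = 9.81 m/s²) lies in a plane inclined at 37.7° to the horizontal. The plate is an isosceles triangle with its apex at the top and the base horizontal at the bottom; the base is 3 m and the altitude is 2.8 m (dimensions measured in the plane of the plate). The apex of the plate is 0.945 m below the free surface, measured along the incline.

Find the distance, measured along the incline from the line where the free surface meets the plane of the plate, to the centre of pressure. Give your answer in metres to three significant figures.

y_p = 2.97 m

γ = ρg = 789 × 9.81 / 1000 = 7.74009 kN/m³.
Let θ = 37.7° be the plate's angle to the horizontal; measure y along the incline from where the plane meets the free surface. Vertical depth h = y·sinθ with sinθ = 0.611527.
With the apex up, the centroid sits 2h/3 = 2 × 2.8/3 = 1.86667 m below the apex, so y_c = 0.945 + 1.86667 = 2.81167 m and h_c = 2.81167 × 0.611527 = 1.71941 m.
A = ½ × 3 × 2.8 = 4.2 m².
Resultant F = γ·h_c·A = 7.74009 × 1.71941 × 4.2 = 55.8952 kN.
I_c = b·h³/36 = 3 × 2.8³/36 = 1.82933 m⁴.
Centre of pressure: y_p = y_c + I_c/(y_c·A) = 2.81167 + 1.82933/(2.81167 × 4.2) = 2.81167 + 0.15491 = 2.96658 m along the plane.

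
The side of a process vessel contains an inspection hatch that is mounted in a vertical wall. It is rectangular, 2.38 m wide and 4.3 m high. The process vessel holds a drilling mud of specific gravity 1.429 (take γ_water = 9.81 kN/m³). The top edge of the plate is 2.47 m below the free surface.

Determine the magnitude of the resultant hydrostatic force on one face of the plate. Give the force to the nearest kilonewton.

F ≈ 663 kN

γ = 1.429 × 9.81 = 14.01849 kN/m³.
The centroid lies 4.3/2 = 2.15 m below the top edge, so the centroid depth is h_c = 2.47 + 2.15 = 4.62 m.
A = 2.38 × 4.3 = 10.234 m².
Resultant F = γ·h_c·A = 14.01849 × 4.62 × 10.234 = 662.809 kN.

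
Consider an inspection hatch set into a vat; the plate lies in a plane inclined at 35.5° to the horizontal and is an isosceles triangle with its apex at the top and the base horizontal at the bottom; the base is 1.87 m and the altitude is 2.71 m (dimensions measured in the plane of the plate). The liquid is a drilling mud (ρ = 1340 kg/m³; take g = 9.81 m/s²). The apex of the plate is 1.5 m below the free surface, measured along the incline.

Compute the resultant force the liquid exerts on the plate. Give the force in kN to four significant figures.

γ = ρg = 1340 × 9.81 / 1000 = 13.1454 kN/m³.
Let θ = 35.5° be the plate's angle to the horizontal; measure y along the incline from where the plane meets the free surface. Vertical depth h = y·sinθ with sinθ = 0.580703.
With the apex up, the centroid sits 2h/3 = 2 × 2.71/3 = 1.80667 m below the apex, so y_c = 1.5 + 1.80667 = 3.30667 m and h_c = 3.30667 × 0.580703 = 1.92019 m.
A = ½ × 1.87 × 2.71 = 2.53385 m².
Resultant F = γ·h_c·A = 13.1454 × 1.92019 × 2.53385 = 63.9586 kN.

F ≈ 63.96 kN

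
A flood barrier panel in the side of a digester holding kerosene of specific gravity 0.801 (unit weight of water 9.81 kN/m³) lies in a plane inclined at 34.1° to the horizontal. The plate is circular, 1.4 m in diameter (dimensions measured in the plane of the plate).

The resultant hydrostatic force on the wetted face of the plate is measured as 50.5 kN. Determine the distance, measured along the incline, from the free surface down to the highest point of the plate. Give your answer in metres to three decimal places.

y_top ≈ 6.747 m

γ = 0.801 × 9.81 = 7.85781 kN/m³.
A = π(0.7)² = 1.53938 m².
From F = γ·h_c·A, the centroid depth is h_c = 50.5/(7.85781 × 1.53938) = 4.17488 m.
Let θ = 34.1° be the plate's angle to the horizontal; measure y along the incline from where the plane meets the free surface. Vertical depth h = y·sinθ with sinθ = 0.560639.
Along the incline, y_c = h_c/sinθ = 4.17488/0.560639 = 7.44665 m.
The centroid is at the centre, 0.7 m below the top of the plate, so the highest point sits at y_top = 7.44665 − 0.7 = 6.74665 m along the incline.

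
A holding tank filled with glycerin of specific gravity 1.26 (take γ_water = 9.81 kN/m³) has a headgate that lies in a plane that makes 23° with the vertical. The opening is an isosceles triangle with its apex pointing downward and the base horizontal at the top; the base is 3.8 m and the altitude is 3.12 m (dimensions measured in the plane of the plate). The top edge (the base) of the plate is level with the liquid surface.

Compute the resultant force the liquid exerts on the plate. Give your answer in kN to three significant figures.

γ = 1.26 × 9.81 = 12.3606 kN/m³.
The plate makes 23° with the vertical, i.e. θ = 90° − 23° = 67° to the horizontal. Measuring y along the incline from the free-surface line, vertical depth h = y·sinθ with sinθ = 0.920505.
With the apex down, the centroid sits h/3 = 3.12/3 = 1.04 m below the base (the top edge), so y_c = 1.04 m and h_c = 1.04 × 0.920505 = 0.957325 m.
A = ½ × 3.8 × 3.12 = 5.928 m².
Resultant F = γ·h_c·A = 12.3606 × 0.957325 × 5.928 = 70.1467 kN.

F ≈ 70.1 kN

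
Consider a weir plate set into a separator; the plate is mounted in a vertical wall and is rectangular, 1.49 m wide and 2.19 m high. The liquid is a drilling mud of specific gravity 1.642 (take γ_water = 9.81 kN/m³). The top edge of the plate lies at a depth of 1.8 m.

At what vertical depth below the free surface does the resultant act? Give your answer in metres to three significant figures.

γ = 1.642 × 9.81 = 16.10802 kN/m³.
The centroid lies 2.19/2 = 1.095 m below the top edge, so the centroid depth is h_c = 1.8 + 1.095 = 2.895 m.
A = 1.49 × 2.19 = 3.2631 m².
Resultant F = γ·h_c·A = 16.10802 × 2.895 × 3.2631 = 152.167 kN.
I_c = b·h³/12 = 1.49 × 2.19³/12 = 1.30418 m⁴.
Centre of pressure: y_p = y_c + I_c/(y_c·A) = 2.895 + 1.30418/(2.895 × 3.2631) = 2.895 + 0.138057 = 3.03306 m along the plane.

h_p = 3.03 m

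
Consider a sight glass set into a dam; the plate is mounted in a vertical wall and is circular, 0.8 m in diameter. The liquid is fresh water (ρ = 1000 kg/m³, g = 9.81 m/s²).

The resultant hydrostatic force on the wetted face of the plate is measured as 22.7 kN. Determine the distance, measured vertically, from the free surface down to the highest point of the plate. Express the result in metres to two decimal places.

γ = ρg = 1000 × 9.81 = 9810 N/m³ = 9.81 kN/m³.
A = π(0.4)² = 0.502655 m².
From F = γ·h_c·A, the centroid depth is h_c = 22.7/(9.81 × 0.502655) = 4.60349 m.
The centroid is at the centre, 0.4 m below the top of the plate, so the highest point sits at h_top = 4.60349 − 0.4 = 4.20349 m below the surface.

d_top ≈ 4.20 m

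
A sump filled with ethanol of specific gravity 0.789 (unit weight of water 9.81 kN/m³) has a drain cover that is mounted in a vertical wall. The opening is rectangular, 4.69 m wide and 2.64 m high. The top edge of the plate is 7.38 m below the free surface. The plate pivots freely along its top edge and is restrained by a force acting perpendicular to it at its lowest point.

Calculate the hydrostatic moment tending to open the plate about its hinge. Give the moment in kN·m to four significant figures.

γ = 0.789 × 9.81 = 7.74009 kN/m³.
The centroid lies 2.64/2 = 1.32 m below the top edge, so the centroid depth is h_c = 7.38 + 1.32 = 8.7 m.
A = 4.69 × 2.64 = 12.3816 m².
Resultant F = γ·h_c·A = 7.74009 × 8.7 × 12.3816 = 833.762 kN.
I_c = b·h³/12 = 4.69 × 2.64³/12 = 7.19123 m⁴.
Centre of pressure: y_p = y_c + I_c/(y_c·A) = 8.7 + 7.19123/(8.7 × 12.3816) = 8.7 + 0.0667586 = 8.76676 m along the plane.
The resultant acts 1.32 + 0.0667586 = 1.38676 m (along the plate) below the hinge at the top edge, so the moment about the hinge is M = F × 1.38676 = 833.762 × 1.38676 = 1156.23 kN·m.

M ≈ 1156 kN·m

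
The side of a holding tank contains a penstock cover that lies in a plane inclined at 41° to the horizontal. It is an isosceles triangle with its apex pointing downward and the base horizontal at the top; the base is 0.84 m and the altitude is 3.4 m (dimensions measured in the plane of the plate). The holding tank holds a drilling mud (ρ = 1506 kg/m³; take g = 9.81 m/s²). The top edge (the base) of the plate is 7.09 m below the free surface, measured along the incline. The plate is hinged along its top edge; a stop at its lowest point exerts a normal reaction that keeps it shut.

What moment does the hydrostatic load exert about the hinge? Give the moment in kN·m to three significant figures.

γ = ρg = 1506 × 9.81 / 1000 = 14.77386 kN/m³.
Let θ = 41° be the plate's angle to the horizontal; measure y along the incline from where the plane meets the free surface. Vertical depth h = y·sinθ with sinθ = 0.656059.
With the apex down, the centroid sits h/3 = 3.4/3 = 1.13333 m below the base (the top edge), so y_c = 7.09 + 1.13333 = 8.22333 m and h_c = 8.22333 × 0.656059 = 5.39499 m.
A = ½ × 0.84 × 3.4 = 1.428 m².
Resultant F = γ·h_c·A = 14.77386 × 5.39499 × 1.428 = 113.818 kN.
I_c = b·h³/36 = 0.84 × 3.4³/36 = 0.917093 m⁴.
Centre of pressure: y_p = y_c + I_c/(y_c·A) = 8.22333 + 0.917093/(8.22333 × 1.428) = 8.22333 + 0.0780976 = 8.30143 m along the plane.
The resultant acts 1.13333 + 0.0780976 = 1.21143 m (along the plate) below the hinge at the top edge, so the moment about the hinge is M = F × 1.21143 = 113.818 × 1.21143 = 137.883 kN·m.

M ≈ 138 kN·m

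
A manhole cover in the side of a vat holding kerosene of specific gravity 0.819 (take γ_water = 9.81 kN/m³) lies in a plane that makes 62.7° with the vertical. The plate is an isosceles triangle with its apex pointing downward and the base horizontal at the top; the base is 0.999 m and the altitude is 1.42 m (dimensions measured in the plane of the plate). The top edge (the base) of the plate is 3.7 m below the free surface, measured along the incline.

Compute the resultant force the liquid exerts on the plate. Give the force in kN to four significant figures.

γ = 0.819 × 9.81 = 8.03439 kN/m³.
The plate makes 62.7° with the vertical, i.e. θ = 90° − 62.7° = 27.3° to the horizontal. Measuring y along the incline from the free-surface line, vertical depth h = y·sinθ with sinθ = 0.458650.
With the apex down, the centroid sits h/3 = 1.42/3 = 0.473333 m below the base (the top edge), so y_c = 3.7 + 0.473333 = 4.17333 m and h_c = 4.17333 × 0.458650 = 1.9141 m.
A = ½ × 0.999 × 1.42 = 0.70929 m².
Resultant F = γ·h_c·A = 8.03439 × 1.9141 × 0.70929 = 10.9079 kN.

F ≈ 10.91 kN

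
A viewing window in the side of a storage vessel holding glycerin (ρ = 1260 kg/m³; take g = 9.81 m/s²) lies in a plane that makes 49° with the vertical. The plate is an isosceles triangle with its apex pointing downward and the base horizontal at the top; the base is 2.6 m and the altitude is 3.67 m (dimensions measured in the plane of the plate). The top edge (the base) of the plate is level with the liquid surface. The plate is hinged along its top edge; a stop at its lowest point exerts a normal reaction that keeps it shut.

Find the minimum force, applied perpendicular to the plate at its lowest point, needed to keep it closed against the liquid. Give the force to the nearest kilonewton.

P ≈ 24 kN

γ = ρg = 1260 × 9.81 / 1000 = 12.3606 kN/m³.
The plate makes 49° with the vertical, i.e. θ = 90° − 49° = 41° to the horizontal. Measuring y along the incline from the free-surface line, vertical depth h = y·sinθ with sinθ = 0.656059.
With the apex down, the centroid sits h/3 = 3.67/3 = 1.22333 m below the base (the top edge), so y_c = 1.22333 m and h_c = 1.22333 × 0.656059 = 0.802577 m.
A = ½ × 2.6 × 3.67 = 4.771 m².
Resultant F = γ·h_c·A = 12.3606 × 0.802577 × 4.771 = 47.3299 kN.
I_c = b·h³/36 = 2.6 × 3.67³/36 = 3.57001 m⁴.
Centre of pressure: y_p = y_c + I_c/(y_c·A) = 1.22333 + 3.57001/(1.22333 × 4.771) = 1.22333 + 0.611669 = 1.835 m along the plane.
The resultant acts 1.22333 + 0.611669 = 1.835 m (along the plate) below the hinge at the top edge, so the moment about the hinge is M = F × 1.835 = 47.3299 × 1.835 = 86.8504 kN·m.
A normal force at the bottom, 3.67 m from the hinge, must supply this moment: P = 86.8504/3.67 = 23.665 kN.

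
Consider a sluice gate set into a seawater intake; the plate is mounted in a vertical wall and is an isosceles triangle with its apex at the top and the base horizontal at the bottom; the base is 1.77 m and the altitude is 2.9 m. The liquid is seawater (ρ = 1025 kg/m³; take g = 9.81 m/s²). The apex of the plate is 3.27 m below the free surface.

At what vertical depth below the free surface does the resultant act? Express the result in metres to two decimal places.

γ = ρg = 1025 × 9.81 / 1000 = 10.05525 kN/m³.
With the apex up, the centroid sits 2h/3 = 2 × 2.9/3 = 1.93333 m below the apex, so the centroid depth is h_c = 3.27 + 1.93333 = 5.20333 m.
A = ½ × 1.77 × 2.9 = 2.5665 m².
Resultant F = γ·h_c·A = 10.05525 × 5.20333 × 2.5665 = 134.281 kN.
I_c = b·h³/36 = 1.77 × 2.9³/36 = 1.19913 m⁴.
Centre of pressure: y_p = y_c + I_c/(y_c·A) = 5.20333 + 1.19913/(5.20333 × 2.5665) = 5.20333 + 0.0897932 = 5.29312 m along the plane.

h_p = 5.29 m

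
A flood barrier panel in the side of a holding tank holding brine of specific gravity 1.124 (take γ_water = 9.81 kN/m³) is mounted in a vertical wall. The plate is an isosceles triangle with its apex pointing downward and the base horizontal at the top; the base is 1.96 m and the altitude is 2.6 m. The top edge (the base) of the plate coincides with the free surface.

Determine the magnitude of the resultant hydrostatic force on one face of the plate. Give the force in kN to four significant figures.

F ≈ 24.35 kN

γ = 1.124 × 9.81 = 11.02644 kN/m³.
With the apex down, the centroid sits h/3 = 2.6/3 = 0.866667 m below the base (the top edge), so the centroid depth is h_c = 0.866667 m.
A = ½ × 1.96 × 2.6 = 2.548 m².
Resultant F = γ·h_c·A = 11.02644 × 0.866667 × 2.548 = 24.3493 kN.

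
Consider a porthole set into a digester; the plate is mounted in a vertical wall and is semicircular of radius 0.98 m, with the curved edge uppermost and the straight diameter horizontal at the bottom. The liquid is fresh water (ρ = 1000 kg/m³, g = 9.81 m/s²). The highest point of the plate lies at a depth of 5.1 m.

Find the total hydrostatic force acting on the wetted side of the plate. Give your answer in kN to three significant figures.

γ = ρg = 1000 × 9.81 = 9810 N/m³ = 9.81 kN/m³.
The centroid lies 4r/(3π) = 0.415925 m above the diameter, so r − 4r/(3π) = 0.98 − 0.415925 = 0.564075 m below the topmost point, so the centroid depth is h_c = 5.1 + 0.564075 = 5.66407 m.
A = πr²/2 = π × 0.98²/2 = 1.50859 m².
Resultant F = γ·h_c·A = 9.81 × 5.66407 × 1.50859 = 83.8241 kN.

F ≈ 83.8 kN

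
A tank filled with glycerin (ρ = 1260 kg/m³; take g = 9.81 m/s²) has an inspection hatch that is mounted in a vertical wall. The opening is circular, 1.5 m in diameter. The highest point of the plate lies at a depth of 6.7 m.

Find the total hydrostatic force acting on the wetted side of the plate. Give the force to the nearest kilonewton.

F ≈ 163 kN

γ = ρg = 1260 × 9.81 / 1000 = 12.3606 kN/m³.
The centroid is at the centre, 0.75 m below the top of the plate, so the centroid depth is h_c = 6.7 + 0.75 = 7.45 m.
A = π(0.75)² = 1.76715 m².
Resultant F = γ·h_c·A = 12.3606 × 7.45 × 1.76715 = 162.731 kN.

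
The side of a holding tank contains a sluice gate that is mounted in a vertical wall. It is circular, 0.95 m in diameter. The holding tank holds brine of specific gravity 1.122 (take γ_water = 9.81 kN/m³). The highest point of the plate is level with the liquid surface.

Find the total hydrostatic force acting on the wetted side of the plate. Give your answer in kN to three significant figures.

γ = 1.122 × 9.81 = 11.00682 kN/m³.
The centroid is at the centre, 0.475 m below the top of the plate, so the centroid depth is h_c = 0.475 m.
A = π(0.475)² = 0.708822 m².
Resultant F = γ·h_c·A = 11.00682 × 0.475 × 0.708822 = 3.70589 kN.

F ≈ 3.71 kN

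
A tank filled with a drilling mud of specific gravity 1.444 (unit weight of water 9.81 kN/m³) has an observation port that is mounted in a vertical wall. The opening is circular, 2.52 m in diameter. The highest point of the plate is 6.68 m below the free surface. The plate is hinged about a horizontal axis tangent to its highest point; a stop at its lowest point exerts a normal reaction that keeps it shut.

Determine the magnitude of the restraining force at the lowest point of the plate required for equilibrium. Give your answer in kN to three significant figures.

P ≈ 292 kN

γ = 1.444 × 9.81 = 14.16564 kN/m³.
The centroid is at the centre, 1.26 m below the top of the plate, so the centroid depth is h_c = 6.68 + 1.26 = 7.94 m.
A = π(1.26)² = 4.98759 m².
Resultant F = γ·h_c·A = 14.16564 × 7.94 × 4.98759 = 560.98 kN.
I_c = πr⁴/4 = π × 1.26⁴/4 = 1.97958 m⁴.
Centre of pressure: y_p = y_c + I_c/(y_c·A) = 7.94 + 1.97958/(7.94 × 4.98759) = 7.94 + 0.0499875 = 7.98999 m along the plane.
The resultant acts 1.26 + 0.0499875 = 1.30999 m (along the plate) below the hinge at the top edge, so the moment about the hinge is M = F × 1.30999 = 560.98 × 1.30999 = 734.878 kN·m.
A normal force at the bottom, 2.52 m from the hinge, must supply this moment: P = 734.878/2.52 = 291.618 kN.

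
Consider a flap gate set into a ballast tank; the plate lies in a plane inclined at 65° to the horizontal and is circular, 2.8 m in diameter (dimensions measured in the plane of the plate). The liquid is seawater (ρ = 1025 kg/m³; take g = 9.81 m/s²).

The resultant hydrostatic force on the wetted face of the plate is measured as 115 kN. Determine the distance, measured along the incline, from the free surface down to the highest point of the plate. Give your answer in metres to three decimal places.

γ = ρg = 1025 × 9.81 / 1000 = 10.05525 kN/m³.
A = π(1.4)² = 6.15752 m².
From F = γ·h_c·A, the centroid depth is h_c = 115/(10.05525 × 6.15752) = 1.85737 m.
Let θ = 65° be the plate's angle to the horizontal; measure y along the incline from where the plane meets the free surface. Vertical depth h = y·sinθ with sinθ = 0.906308.
Along the incline, y_c = h_c/sinθ = 1.85737/0.906308 = 2.04938 m.
The centroid is at the centre, 1.4 m below the top of the plate, so the highest point sits at y_top = 2.04938 − 1.4 = 0.64938 m along the incline.

y_top ≈ 0.649 m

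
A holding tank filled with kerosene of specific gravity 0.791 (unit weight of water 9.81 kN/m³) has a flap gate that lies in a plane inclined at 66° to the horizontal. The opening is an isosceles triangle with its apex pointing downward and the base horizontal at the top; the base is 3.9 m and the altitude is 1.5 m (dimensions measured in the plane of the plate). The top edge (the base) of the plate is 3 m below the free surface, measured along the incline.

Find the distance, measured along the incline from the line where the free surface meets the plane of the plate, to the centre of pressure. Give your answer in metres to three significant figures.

γ = 0.791 × 9.81 = 7.75971 kN/m³.
Let θ = 66° be the plate's angle to the horizontal; measure y along the incline from where the plane meets the free surface. Vertical depth h = y·sinθ with sinθ = 0.913545.
With the apex down, the centroid sits h/3 = 1.5/3 = 0.5 m below the base (the top edge), so y_c = 3 + 0.5 = 3.5 m and h_c = 3.5 × 0.913545 = 3.19741 m.
A = ½ × 3.9 × 1.5 = 2.925 m².
Resultant F = γ·h_c·A = 7.75971 × 3.19741 × 2.925 = 72.5721 kN.
I_c = b·h³/36 = 3.9 × 1.5³/36 = 0.365625 m⁴.
Centre of pressure: y_p = y_c + I_c/(y_c·A) = 3.5 + 0.365625/(3.5 × 2.925) = 3.5 + 0.0357143 = 3.53571 m along the plane.

y_p = 3.54 m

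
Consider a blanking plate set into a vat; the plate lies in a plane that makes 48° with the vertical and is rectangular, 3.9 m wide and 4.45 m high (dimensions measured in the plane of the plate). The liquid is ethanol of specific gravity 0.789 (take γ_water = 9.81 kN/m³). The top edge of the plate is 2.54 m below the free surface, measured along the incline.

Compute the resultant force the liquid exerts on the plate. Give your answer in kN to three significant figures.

F ≈ 428 kN

γ = 0.789 × 9.81 = 7.74009 kN/m³.
The plate makes 48° with the vertical, i.e. θ = 90° − 48° = 42° to the horizontal. Measuring y along the incline from the free-surface line, vertical depth h = y·sinθ with sinθ = 0.669131.
The centroid lies 4.45/2 = 2.225 m below the top edge, so y_c = 2.54 + 2.225 = 4.765 m and h_c = 4.765 × 0.669131 = 3.18841 m.
A = 3.9 × 4.45 = 17.355 m².
Resultant F = γ·h_c·A = 7.74009 × 3.18841 × 17.355 = 428.297 kN.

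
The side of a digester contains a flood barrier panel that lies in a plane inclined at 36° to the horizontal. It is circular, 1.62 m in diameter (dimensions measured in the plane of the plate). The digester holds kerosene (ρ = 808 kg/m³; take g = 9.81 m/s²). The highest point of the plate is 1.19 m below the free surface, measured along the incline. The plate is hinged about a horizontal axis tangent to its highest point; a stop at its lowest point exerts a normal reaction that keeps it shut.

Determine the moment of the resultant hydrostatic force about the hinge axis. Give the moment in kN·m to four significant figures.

γ = ρg = 808 × 9.81 / 1000 = 7.92648 kN/m³.
Let θ = 36° be the plate's angle to the horizontal; measure y along the incline from where the plane meets the free surface. Vertical depth h = y·sinθ with sinθ = 0.587785.
The centroid is at the centre, 0.81 m below the top of the plate, so y_c = 1.19 + 0.81 = 2 m and h_c = 2 × 0.587785 = 1.17557 m.
A = π(0.81)² = 2.0612 m².
Resultant F = γ·h_c·A = 7.92648 × 1.17557 × 2.0612 = 19.2065 kN.
I_c = πr⁴/4 = π × 0.81⁴/4 = 0.338088 m⁴.
Centre of pressure: y_p = y_c + I_c/(y_c·A) = 2 + 0.338088/(2 × 2.0612) = 2 + 0.0820124 = 2.08201 m along the plane.
The resultant acts 0.81 + 0.0820124 = 0.892012 m (along the plate) below the hinge at the top edge, so the moment about the hinge is M = F × 0.892012 = 19.2065 × 0.892012 = 17.1324 kN·m.

M ≈ 17.13 kN·m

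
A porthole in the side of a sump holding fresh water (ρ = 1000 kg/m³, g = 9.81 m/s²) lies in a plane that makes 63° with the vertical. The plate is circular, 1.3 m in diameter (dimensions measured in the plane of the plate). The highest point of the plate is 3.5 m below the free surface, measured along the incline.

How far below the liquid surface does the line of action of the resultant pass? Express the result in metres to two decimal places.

h_p = 1.90 m

γ = ρg = 1000 × 9.81 = 9810 N/m³ = 9.81 kN/m³.
The plate makes 63° with the vertical, i.e. θ = 90° − 63° = 27° to the horizontal. Measuring y along the incline from the free-surface line, vertical depth h = y·sinθ with sinθ = 0.453990.
The centroid is at the centre, 0.65 m below the top of the plate, so y_c = 3.5 + 0.65 = 4.15 m and h_c = 4.15 × 0.453990 = 1.88406 m.
A = π(0.65)² = 1.32732 m².
Resultant F = γ·h_c·A = 9.81 × 1.88406 × 1.32732 = 24.5324 kN.
I_c = πr⁴/4 = π × 0.65⁴/4 = 0.140198 m⁴.
Centre of pressure: y_p = y_c + I_c/(y_c·A) = 4.15 + 0.140198/(4.15 × 1.32732) = 4.15 + 0.0254518 = 4.17545 m along the plane.
Vertically, h_p = y_p·sinθ = 4.17545 × 0.453990 = 1.89561 m.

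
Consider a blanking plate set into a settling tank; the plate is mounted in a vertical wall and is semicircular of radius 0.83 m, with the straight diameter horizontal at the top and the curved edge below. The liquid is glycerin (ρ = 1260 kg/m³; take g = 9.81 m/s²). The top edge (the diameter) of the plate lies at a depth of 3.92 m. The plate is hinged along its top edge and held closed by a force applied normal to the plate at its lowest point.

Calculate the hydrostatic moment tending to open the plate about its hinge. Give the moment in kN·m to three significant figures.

γ = ρg = 1260 × 9.81 / 1000 = 12.3606 kN/m³.
The centroid of a semicircle lies 4r/(3π) = 0.352263 m from the diameter, here below the top edge, so the centroid depth is h_c = 3.92 + 0.352263 = 4.27226 m.
A = πr²/2 = π × 0.83²/2 = 1.08212 m².
Resultant F = γ·h_c·A = 12.3606 × 4.27226 × 1.08212 = 57.1443 kN.
I_c = (π/8 − 8/(9π))·r⁴ = 0.109757 × 0.83⁴ = 0.0520888 m⁴.
Centre of pressure: y_p = y_c + I_c/(y_c·A) = 4.27226 + 0.0520888/(4.27226 × 1.08212) = 4.27226 + 0.0112671 = 4.28353 m along the plane.
The resultant acts 0.352263 + 0.0112671 = 0.36353 m (along the plate) below the hinge at the top edge, so the moment about the hinge is M = F × 0.36353 = 57.1443 × 0.36353 = 20.7737 kN·m.

M ≈ 20.8 kN·m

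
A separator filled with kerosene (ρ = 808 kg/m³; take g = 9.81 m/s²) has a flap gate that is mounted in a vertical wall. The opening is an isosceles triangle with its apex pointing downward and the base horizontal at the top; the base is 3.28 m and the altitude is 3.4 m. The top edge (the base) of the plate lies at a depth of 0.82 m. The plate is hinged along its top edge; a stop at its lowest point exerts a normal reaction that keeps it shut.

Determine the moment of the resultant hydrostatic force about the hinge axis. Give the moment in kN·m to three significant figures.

γ = ρg = 808 × 9.81 / 1000 = 7.92648 kN/m³.
With the apex down, the centroid sits h/3 = 3.4/3 = 1.13333 m below the base (the top edge), so the centroid depth is h_c = 0.82 + 1.13333 = 1.95333 m.
A = ½ × 3.28 × 3.4 = 5.576 m².
Resultant F = γ·h_c·A = 7.92648 × 1.95333 × 5.576 = 86.3334 kN.
I_c = b·h³/36 = 3.28 × 3.4³/36 = 3.58103 m⁴.
Centre of pressure: y_p = y_c + I_c/(y_c·A) = 1.95333 + 3.58103/(1.95333 × 5.576) = 1.95333 + 0.328783 = 2.28211 m along the plane.
The resultant acts 1.13333 + 0.328783 = 1.46211 m (along the plate) below the hinge at the top edge, so the moment about the hinge is M = F × 1.46211 = 86.3334 × 1.46211 = 126.229 kN·m.

M ≈ 126 kN·m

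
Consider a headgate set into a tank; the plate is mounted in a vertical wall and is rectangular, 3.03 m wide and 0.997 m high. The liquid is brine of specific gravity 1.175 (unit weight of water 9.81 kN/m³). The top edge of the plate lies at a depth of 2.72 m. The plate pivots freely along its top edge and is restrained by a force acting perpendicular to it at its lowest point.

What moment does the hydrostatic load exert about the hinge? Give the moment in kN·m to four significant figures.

γ = 1.175 × 9.81 = 11.52675 kN/m³.
The centroid lies 0.997/2 = 0.4985 m below the top edge, so the centroid depth is h_c = 2.72 + 0.4985 = 3.2185 m.
A = 3.03 × 0.997 = 3.02091 m².
Resultant F = γ·h_c·A = 11.52675 × 3.2185 × 3.02091 = 112.072 kN.
I_c = b·h³/12 = 3.03 × 0.997³/12 = 0.250234 m⁴.
Centre of pressure: y_p = y_c + I_c/(y_c·A) = 3.2185 + 0.250234/(3.2185 × 3.02091) = 3.2185 + 0.0257368 = 3.24424 m along the plane.
The resultant acts 0.4985 + 0.0257368 = 0.524237 m (along the plate) below the hinge at the top edge, so the moment about the hinge is M = F × 0.524237 = 112.072 × 0.524237 = 58.7523 kN·m.

M ≈ 58.75 kN·m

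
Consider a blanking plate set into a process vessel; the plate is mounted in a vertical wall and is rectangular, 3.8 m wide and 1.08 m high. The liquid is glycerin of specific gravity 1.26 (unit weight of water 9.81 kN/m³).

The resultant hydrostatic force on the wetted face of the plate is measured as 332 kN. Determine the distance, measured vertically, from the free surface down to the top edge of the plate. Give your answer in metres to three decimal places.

d_top ≈ 6.005 m

γ = 1.26 × 9.81 = 12.3606 kN/m³.
A = 3.8 × 1.08 = 4.104 m².
From F = γ·h_c·A, the centroid depth is h_c = 332/(12.3606 × 4.104) = 6.54472 m.
The centroid lies 1.08/2 = 0.54 m below the top edge, so the top edge sits at h_top = 6.54472 − 0.54 = 6.00472 m below the surface.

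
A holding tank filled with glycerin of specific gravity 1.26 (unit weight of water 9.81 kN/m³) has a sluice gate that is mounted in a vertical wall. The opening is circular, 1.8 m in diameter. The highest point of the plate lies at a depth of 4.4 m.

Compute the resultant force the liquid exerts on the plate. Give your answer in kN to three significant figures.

γ = 1.26 × 9.81 = 12.3606 kN/m³.
The centroid is at the centre, 0.9 m below the top of the plate, so the centroid depth is h_c = 4.4 + 0.9 = 5.3 m.
A = π(0.9)² = 2.54469 m².
Resultant F = γ·h_c·A = 12.3606 × 5.3 × 2.54469 = 166.706 kN.

F ≈ 167 kN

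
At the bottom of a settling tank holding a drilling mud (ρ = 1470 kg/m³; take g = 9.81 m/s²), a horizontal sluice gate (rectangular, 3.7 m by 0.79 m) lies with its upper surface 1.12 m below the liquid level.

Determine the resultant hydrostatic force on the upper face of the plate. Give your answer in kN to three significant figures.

F ≈ 47.2 kN

γ = ρg = 1470 × 9.81 / 1000 = 14.4207 kN/m³.
The plate is horizontal, so pressure is uniform at p = γ·h = 14.4207 × 1.12 = 16.1512 kN/m².
A = 3.7 × 0.79 = 2.923 m².
F = p·A = 16.1512 × 2.923 = 47.21 kN.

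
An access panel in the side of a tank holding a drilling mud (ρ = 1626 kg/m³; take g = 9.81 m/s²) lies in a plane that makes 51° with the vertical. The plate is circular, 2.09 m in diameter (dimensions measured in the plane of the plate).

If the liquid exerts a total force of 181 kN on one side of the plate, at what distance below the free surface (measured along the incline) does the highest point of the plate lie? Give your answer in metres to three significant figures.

y_top ≈ 4.21 m

γ = ρg = 1626 × 9.81 / 1000 = 15.95106 kN/m³.
A = π(1.045)² = 3.4307 m².
From F = γ·h_c·A, the centroid depth is h_c = 181/(15.95106 × 3.4307) = 3.30755 m.
The plate makes 51° with the vertical, i.e. θ = 90° − 51° = 39° to the horizontal. Measuring y along the incline from the free-surface line, vertical depth h = y·sinθ with sinθ = 0.629320.
Along the incline, y_c = h_c/sinθ = 3.30755/0.629320 = 5.25575 m.
The centroid is at the centre, 1.045 m below the top of the plate, so the highest point sits at y_top = 5.25575 − 1.045 = 4.21075 m along the incline.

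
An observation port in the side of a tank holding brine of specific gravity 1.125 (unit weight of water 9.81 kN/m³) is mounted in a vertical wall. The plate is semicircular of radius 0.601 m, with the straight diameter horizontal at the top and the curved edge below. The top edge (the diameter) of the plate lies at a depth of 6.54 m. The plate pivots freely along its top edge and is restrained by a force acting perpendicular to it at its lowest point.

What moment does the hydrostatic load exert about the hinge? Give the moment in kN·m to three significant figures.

M ≈ 11.0 kN·m

γ = 1.125 × 9.81 = 11.03625 kN/m³.
The centroid of a semicircle lies 4r/(3π) = 0.255072 m from the diameter, here below the top edge, so the centroid depth is h_c = 6.54 + 0.255072 = 6.79507 m.
A = πr²/2 = π × 0.601²/2 = 0.567373 m².
Resultant F = γ·h_c·A = 11.03625 × 6.79507 × 0.567373 = 42.5485 kN.
I_c = (π/8 − 8/(9π))·r⁴ = 0.109757 × 0.601⁴ = 0.0143196 m⁴.
Centre of pressure: y_p = y_c + I_c/(y_c·A) = 6.79507 + 0.0143196/(6.79507 × 0.567373) = 6.79507 + 0.00371423 = 6.79878 m along the plane.
The resultant acts 0.255072 + 0.00371423 = 0.258786 m (along the plate) below the hinge at the top edge, so the moment about the hinge is M = F × 0.258786 = 42.5485 × 0.258786 = 11.011 kN·m.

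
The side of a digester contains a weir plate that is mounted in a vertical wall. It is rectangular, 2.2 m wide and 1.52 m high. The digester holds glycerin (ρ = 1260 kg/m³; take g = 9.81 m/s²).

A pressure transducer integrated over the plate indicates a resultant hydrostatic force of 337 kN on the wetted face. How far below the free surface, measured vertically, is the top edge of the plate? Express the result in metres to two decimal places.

γ = ρg = 1260 × 9.81 / 1000 = 12.3606 kN/m³.
A = 2.2 × 1.52 = 3.344 m².
From F = γ·h_c·A, the centroid depth is h_c = 337/(12.3606 × 3.344) = 8.15312 m.
The centroid lies 1.52/2 = 0.76 m below the top edge, so the top edge sits at h_top = 8.15312 − 0.76 = 7.39312 m below the surface.

d_top ≈ 7.39 m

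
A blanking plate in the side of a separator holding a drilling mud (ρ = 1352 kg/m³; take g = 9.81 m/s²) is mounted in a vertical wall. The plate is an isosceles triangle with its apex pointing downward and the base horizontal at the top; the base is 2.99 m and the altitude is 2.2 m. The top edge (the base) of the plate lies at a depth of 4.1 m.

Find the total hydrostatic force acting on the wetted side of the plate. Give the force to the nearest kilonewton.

γ = ρg = 1352 × 9.81 / 1000 = 13.26312 kN/m³.
With the apex down, the centroid sits h/3 = 2.2/3 = 0.733333 m below the base (the top edge), so the centroid depth is h_c = 4.1 + 0.733333 = 4.83333 m.
A = ½ × 2.99 × 2.2 = 3.289 m².
Resultant F = γ·h_c·A = 13.26312 × 4.83333 × 3.289 = 210.841 kN.

F ≈ 211 kN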